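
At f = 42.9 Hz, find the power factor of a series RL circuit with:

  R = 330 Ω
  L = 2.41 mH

Step 1 — Angular frequency: ω = 2π·f = 2π·42.9 = 269.5 rad/s.
Step 2 — Component impedances:
  R: Z = R = 330 Ω
  L: Z = jωL = j·269.5·0.00241 = 0 + j0.6496 Ω
Step 3 — Series combination: Z_total = R + L = 330 + j0.6496 Ω = 330∠0.1° Ω.
Step 4 — Power factor: PF = cos(φ) = Re(Z)/|Z| = 330/330 = 1.
Step 5 — Type: Im(Z) = 0.6496 ⇒ lagging (phase φ = 0.1°).

PF = 1 (lagging, φ = 0.1°)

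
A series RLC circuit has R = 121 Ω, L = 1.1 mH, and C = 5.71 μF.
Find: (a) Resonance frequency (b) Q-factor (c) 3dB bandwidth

Step 1 — Resonance: ω₀ = 1/√(LC) = 1/√(0.0011·5.71e-06) = 1.262e+04 rad/s.
Step 2 — f₀ = ω₀/(2π) = 2008 Hz.
Step 3 — Series Q: Q = ω₀L/R = 1.262e+04·0.0011/121 = 0.1147.
Step 4 — Bandwidth: Δω = ω₀/Q = 1.1e+05 rad/s; BW = Δω/(2π) = 1.751e+04 Hz.

(a) f₀ = 2008 Hz  (b) Q = 0.1147  (c) BW = 1.751e+04 Hz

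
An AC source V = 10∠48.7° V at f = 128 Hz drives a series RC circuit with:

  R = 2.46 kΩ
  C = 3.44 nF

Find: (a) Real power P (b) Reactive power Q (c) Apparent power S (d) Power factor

Step 1 — Angular frequency: ω = 2π·f = 2π·128 = 804.2 rad/s.
Step 2 — Component impedances:
  R: Z = R = 2460 Ω
  C: Z = 1/(jωC) = -j/(ω·C) = 0 - j3.615e+05 Ω
Step 3 — Series combination: Z_total = R + C = 2460 - j3.615e+05 Ω = 3.615e+05∠-89.6° Ω.
Step 4 — Source phasor: V = 10∠48.7° V = 6.6 + j7.513 V.
Step 5 — Current: I = V / Z = -2.066e-05 + j1.84e-05 A = 2.767e-05∠138.3° A.
Step 6 — Complex power: S = V·I* = 1.883e-06 - j0.0002766 VA.
Step 7 — Real power: P = Re(S) = 1.883e-06 W.
Step 8 — Reactive power: Q = Im(S) = -0.0002766 VAR.
Step 9 — Apparent power: |S| = 0.0002767 VA.
Step 10 — Power factor: PF = P/|S| = 0.006806 (leading).

(a) P = 1.883e-06 W  (b) Q = -0.0002766 VAR  (c) S = 0.0002767 VA  (d) PF = 0.006806 (leading)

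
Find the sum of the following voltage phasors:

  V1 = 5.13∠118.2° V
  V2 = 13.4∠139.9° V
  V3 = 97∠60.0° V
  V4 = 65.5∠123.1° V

Step 1 — Convert each phasor to rectangular form:
  V1 = 5.13·(cos(118.2°) + j·sin(118.2°)) = -2.424 + j4.521 V
  V2 = 13.4·(cos(139.9°) + j·sin(139.9°)) = -10.25 + j8.631 V
  V3 = 97·(cos(60.0°) + j·sin(60.0°)) = 48.5 + j84 V
  V4 = 65.5·(cos(123.1°) + j·sin(123.1°)) = -35.77 + j54.87 V
Step 2 — Sum components: V_total = 0.05619 + j152 V.
Step 3 — Convert to polar: |V_total| = 152 V, ∠V_total = 90.0°.

V_total = 152∠90.0° V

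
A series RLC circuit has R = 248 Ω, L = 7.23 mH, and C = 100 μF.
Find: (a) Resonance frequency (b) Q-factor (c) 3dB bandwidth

Step 1 — Resonance: ω₀ = 1/√(LC) = 1/√(0.00723·0.0001) = 1176 rad/s.
Step 2 — f₀ = ω₀/(2π) = 187.2 Hz.
Step 3 — Series Q: Q = ω₀L/R = 1176·0.00723/248 = 0.03429.
Step 4 — Bandwidth: Δω = ω₀/Q = 3.43e+04 rad/s; BW = Δω/(2π) = 5459 Hz.

(a) f₀ = 187.2 Hz  (b) Q = 0.03429  (c) BW = 5459 Hz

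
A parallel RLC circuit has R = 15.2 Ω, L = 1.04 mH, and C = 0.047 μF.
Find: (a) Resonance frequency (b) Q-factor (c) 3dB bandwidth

Step 1 — Resonance: ω₀ = 1/√(LC) = 1/√(0.00104·4.7e-08) = 1.43e+05 rad/s.
Step 2 — f₀ = ω₀/(2π) = 2.276e+04 Hz.
Step 3 — Parallel Q: Q = R/(ω₀L) = 15.2/(1.43e+05·0.00104) = 0.1022.
Step 4 — Bandwidth: Δω = ω₀/Q = 1.4e+06 rad/s; BW = Δω/(2π) = 2.228e+05 Hz.

(a) f₀ = 2.276e+04 Hz  (b) Q = 0.1022  (c) BW = 2.228e+05 Hz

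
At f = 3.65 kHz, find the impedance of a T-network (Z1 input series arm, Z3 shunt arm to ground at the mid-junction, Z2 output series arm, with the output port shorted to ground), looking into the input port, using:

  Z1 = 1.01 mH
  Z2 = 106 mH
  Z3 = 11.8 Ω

Step 1 — Angular frequency: ω = 2π·f = 2π·3650 = 2.293e+04 rad/s.
Step 2 — Component impedances:
  Z1: Z = jωL = j·2.293e+04·0.00101 = 0 + j23.16 Ω
  Z2: Z = jωL = j·2.293e+04·0.106 = 0 + j2431 Ω
  Z3: Z = R = 11.8 Ω
Step 3 — With the output port shorted to ground, the output series arm Z2 runs from the junction to ground; the shunt arm Z3 also runs from the junction to ground. They appear in parallel: Z3 || Z2 = 11.8 + j0.05728 Ω.
Step 4 — Series with input arm Z1: Z_in = Z1 + (Z3 || Z2) = 11.8 + j23.22 Ω = 26.05∠63.1° Ω.

Z = 11.8 + j23.22 Ω = 26.05∠63.1° Ω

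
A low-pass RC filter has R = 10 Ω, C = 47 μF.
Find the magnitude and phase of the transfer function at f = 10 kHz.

Step 1 — Angular frequency: ω = 2π·1e+04 = 6.283e+04 rad/s.
Step 2 — Transfer function: H(jω) = 1/(1 + jωRC).
Step 3 — Denominator: 1 + jωRC = 1 + j·6.283e+04·10·4.7e-05 = 1 + j29.53.
Step 4 — H = 0.001145 - j0.03382.
Step 5 — Magnitude: |H| = 0.03384 (-29.4 dB); phase: φ = -88.1°.

|H| = 0.03384 (-29.4 dB), φ = -88.1°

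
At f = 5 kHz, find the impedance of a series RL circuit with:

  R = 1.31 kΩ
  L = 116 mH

Step 1 — Angular frequency: ω = 2π·f = 2π·5000 = 3.142e+04 rad/s.
Step 2 — Component impedances:
  R: Z = R = 1310 Ω
  L: Z = jωL = j·3.142e+04·0.116 = 0 + j3644 Ω
Step 3 — Series combination: Z_total = R + L = 1310 + j3644 Ω = 3873∠70.2° Ω.

Z = 1310 + j3644 Ω = 3873∠70.2° Ω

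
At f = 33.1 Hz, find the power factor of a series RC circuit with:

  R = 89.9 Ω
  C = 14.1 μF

Step 1 — Angular frequency: ω = 2π·f = 2π·33.1 = 208 rad/s.
Step 2 — Component impedances:
  R: Z = R = 89.9 Ω
  C: Z = 1/(jωC) = -j/(ω·C) = 0 - j341 Ω
Step 3 — Series combination: Z_total = R + C = 89.9 - j341 Ω = 352.7∠-75.2° Ω.
Step 4 — Power factor: PF = cos(φ) = Re(Z)/|Z| = 89.9/352.7 = 0.2549.
Step 5 — Type: Im(Z) = -341 ⇒ leading (phase φ = -75.2°).

PF = 0.2549 (leading, φ = -75.2°)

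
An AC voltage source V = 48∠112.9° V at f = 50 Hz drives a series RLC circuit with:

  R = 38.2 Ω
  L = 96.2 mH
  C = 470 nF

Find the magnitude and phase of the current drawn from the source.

Step 1 — Angular frequency: ω = 2π·f = 2π·50 = 314.2 rad/s.
Step 2 — Component impedances:
  R: Z = R = 38.2 Ω
  L: Z = jωL = j·314.2·0.0962 = 0 + j30.22 Ω
  C: Z = 1/(jωC) = -j/(ω·C) = 0 - j6773 Ω
Step 3 — Series combination: Z_total = R + L + C = 38.2 - j6742 Ω = 6742∠-89.7° Ω.
Step 4 — Source phasor: V = 48∠112.9° V = -18.68 + j44.22 V.
Step 5 — Ohm's law: I = V / Z_total = (-18.68 + j44.22) / (38.2 - j6742) = -0.006574 - j0.002733 A.
Step 6 — Convert to polar: |I| = 0.007119 A, ∠I = -157.4°.

I = 0.007119∠-157.4° A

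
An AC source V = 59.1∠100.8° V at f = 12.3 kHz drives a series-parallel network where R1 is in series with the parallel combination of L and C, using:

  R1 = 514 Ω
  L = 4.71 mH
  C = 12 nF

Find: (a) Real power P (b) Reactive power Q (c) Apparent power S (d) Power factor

Step 1 — Angular frequency: ω = 2π·f = 2π·1.23e+04 = 7.728e+04 rad/s.
Step 2 — Component impedances:
  R1: Z = R = 514 Ω
  L: Z = jωL = j·7.728e+04·0.00471 = 0 + j364 Ω
  C: Z = 1/(jωC) = -j/(ω·C) = 0 - j1078 Ω
Step 3 — Parallel branch: L || C = 1/(1/L + 1/C) = 0 + j549.5 Ω.
Step 4 — Series with R1: Z_total = R1 + (L || C) = 514 + j549.5 Ω = 752.4∠46.9° Ω.
Step 5 — Source phasor: V = 59.1∠100.8° V = -11.07 + j58.05 V.
Step 6 — Current: I = V / Z = 0.04629 + j0.06345 A = 0.07855∠53.9° A.
Step 7 — Complex power: S = V·I* = 3.171 + j3.39 VA.
Step 8 — Real power: P = Re(S) = 3.171 W.
Step 9 — Reactive power: Q = Im(S) = 3.39 VAR.
Step 10 — Apparent power: |S| = 4.642 VA.
Step 11 — Power factor: PF = P/|S| = 0.6831 (lagging).

(a) P = 3.171 W  (b) Q = 3.39 VAR  (c) S = 4.642 VA  (d) PF = 0.6831 (lagging)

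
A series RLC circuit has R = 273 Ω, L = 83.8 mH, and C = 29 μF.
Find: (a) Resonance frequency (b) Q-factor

Step 1 — Resonance condition Im(Z)=0 gives ω₀ = 1/√(LC).
Step 2 — ω₀ = 1/√(0.0838·2.9e-05) = 641.5 rad/s.
Step 3 — f₀ = ω₀/(2π) = 102.1 Hz.
Step 4 — Series Q: Q = ω₀L/R = 641.5·0.0838/273 = 0.1969.

(a) f₀ = 102.1 Hz  (b) Q = 0.1969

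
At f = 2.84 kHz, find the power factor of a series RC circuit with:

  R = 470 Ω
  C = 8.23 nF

Step 1 — Angular frequency: ω = 2π·f = 2π·2840 = 1.784e+04 rad/s.
Step 2 — Component impedances:
  R: Z = R = 470 Ω
  C: Z = 1/(jωC) = -j/(ω·C) = 0 - j6809 Ω
Step 3 — Series combination: Z_total = R + C = 470 - j6809 Ω = 6825∠-86.1° Ω.
Step 4 — Power factor: PF = cos(φ) = Re(Z)/|Z| = 470/6825 = 0.06886.
Step 5 — Type: Im(Z) = -6809 ⇒ leading (phase φ = -86.1°).

PF = 0.06886 (leading, φ = -86.1°)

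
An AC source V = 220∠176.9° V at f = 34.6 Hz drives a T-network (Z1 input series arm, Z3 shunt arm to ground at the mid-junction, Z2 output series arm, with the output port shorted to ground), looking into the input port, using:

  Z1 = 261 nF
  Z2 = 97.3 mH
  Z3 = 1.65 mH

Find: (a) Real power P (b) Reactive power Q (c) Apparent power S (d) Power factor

Step 1 — Angular frequency: ω = 2π·f = 2π·34.6 = 217.4 rad/s.
Step 2 — Component impedances:
  Z1: Z = 1/(jωC) = -j/(ω·C) = 0 - j1.762e+04 Ω
  Z2: Z = jωL = j·217.4·0.0973 = 0 + j21.15 Ω
  Z3: Z = jωL = j·217.4·0.00165 = 0 + j0.3587 Ω
Step 3 — With the output port shorted to ground, the output series arm Z2 runs from the junction to ground; the shunt arm Z3 also runs from the junction to ground. They appear in parallel: Z3 || Z2 = 0 + j0.3527 Ω.
Step 4 — Series with input arm Z1: Z_in = Z1 + (Z3 || Z2) = 0 - j1.762e+04 Ω = 1.762e+04∠-90.0° Ω.
Step 5 — Source phasor: V = 220∠176.9° V = -219.7 + j11.9 V.
Step 6 — Current: I = V / Z = -0.0006751 - j0.01246 A = 0.01248∠-93.1° A.
Step 7 — Complex power: S = V·I* = 0 - j2.746 VA.
Step 8 — Real power: P = Re(S) = 0 W.
Step 9 — Reactive power: Q = Im(S) = -2.746 VAR.
Step 10 — Apparent power: |S| = 2.746 VA.
Step 11 — Power factor: PF = P/|S| = 0 (leading).

(a) P = 0 W  (b) Q = -2.746 VAR  (c) S = 2.746 VA  (d) PF = 0 (leading)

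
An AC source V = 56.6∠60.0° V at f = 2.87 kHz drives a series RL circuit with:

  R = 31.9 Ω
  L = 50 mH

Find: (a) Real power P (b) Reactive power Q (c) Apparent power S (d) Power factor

Step 1 — Angular frequency: ω = 2π·f = 2π·2870 = 1.803e+04 rad/s.
Step 2 — Component impedances:
  R: Z = R = 31.9 Ω
  L: Z = jωL = j·1.803e+04·0.05 = 0 + j901.6 Ω
Step 3 — Series combination: Z_total = R + L = 31.9 + j901.6 Ω = 902.2∠88.0° Ω.
Step 4 — Source phasor: V = 56.6∠60.0° V = 28.3 + j49.02 V.
Step 5 — Current: I = V / Z = 0.05541 - j0.02943 A = 0.06274∠-28.0° A.
Step 6 — Complex power: S = V·I* = 0.1256 + j3.549 VA.
Step 7 — Real power: P = Re(S) = 0.1256 W.
Step 8 — Reactive power: Q = Im(S) = 3.549 VAR.
Step 9 — Apparent power: |S| = 3.551 VA.
Step 10 — Power factor: PF = P/|S| = 0.03536 (lagging).

(a) P = 0.1256 W  (b) Q = 3.549 VAR  (c) S = 3.551 VA  (d) PF = 0.03536 (lagging)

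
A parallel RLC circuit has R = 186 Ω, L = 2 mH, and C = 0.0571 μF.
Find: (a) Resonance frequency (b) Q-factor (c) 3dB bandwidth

Step 1 — Resonance: ω₀ = 1/√(LC) = 1/√(0.002·5.71e-08) = 9.358e+04 rad/s.
Step 2 — f₀ = ω₀/(2π) = 1.489e+04 Hz.
Step 3 — Parallel Q: Q = R/(ω₀L) = 186/(9.358e+04·0.002) = 0.9938.
Step 4 — Bandwidth: Δω = ω₀/Q = 9.416e+04 rad/s; BW = Δω/(2π) = 1.499e+04 Hz.

(a) f₀ = 1.489e+04 Hz  (b) Q = 0.9938  (c) BW = 1.499e+04 Hz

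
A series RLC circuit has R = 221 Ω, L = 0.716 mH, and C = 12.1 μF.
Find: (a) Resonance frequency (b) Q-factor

Step 1 — Resonance condition Im(Z)=0 gives ω₀ = 1/√(LC).
Step 2 — ω₀ = 1/√(0.000716·1.21e-05) = 1.074e+04 rad/s.
Step 3 — f₀ = ω₀/(2π) = 1710 Hz.
Step 4 — Series Q: Q = ω₀L/R = 1.074e+04·0.000716/221 = 0.03481.

(a) f₀ = 1710 Hz  (b) Q = 0.03481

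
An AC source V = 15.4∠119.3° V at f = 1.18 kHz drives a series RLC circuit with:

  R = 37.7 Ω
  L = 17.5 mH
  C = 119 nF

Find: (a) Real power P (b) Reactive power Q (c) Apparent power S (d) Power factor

Step 1 — Angular frequency: ω = 2π·f = 2π·1180 = 7414 rad/s.
Step 2 — Component impedances:
  R: Z = R = 37.7 Ω
  L: Z = jωL = j·7414·0.0175 = 0 + j129.7 Ω
  C: Z = 1/(jωC) = -j/(ω·C) = 0 - j1133 Ω
Step 3 — Series combination: Z_total = R + L + C = 37.7 - j1004 Ω = 1004∠-87.8° Ω.
Step 4 — Source phasor: V = 15.4∠119.3° V = -7.536 + j13.43 V.
Step 5 — Current: I = V / Z = -0.01364 - j0.006996 A = 0.01533∠-152.9° A.
Step 6 — Complex power: S = V·I* = 0.008863 - j0.236 VA.
Step 7 — Real power: P = Re(S) = 0.008863 W.
Step 8 — Reactive power: Q = Im(S) = -0.236 VAR.
Step 9 — Apparent power: |S| = 0.2361 VA.
Step 10 — Power factor: PF = P/|S| = 0.03754 (leading).

(a) P = 0.008863 W  (b) Q = -0.236 VAR  (c) S = 0.2361 VA  (d) PF = 0.03754 (leading)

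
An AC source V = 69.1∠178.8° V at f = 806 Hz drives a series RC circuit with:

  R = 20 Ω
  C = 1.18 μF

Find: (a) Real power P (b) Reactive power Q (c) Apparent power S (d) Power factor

Step 1 — Angular frequency: ω = 2π·f = 2π·806 = 5064 rad/s.
Step 2 — Component impedances:
  R: Z = R = 20 Ω
  C: Z = 1/(jωC) = -j/(ω·C) = 0 - j167.3 Ω
Step 3 — Series combination: Z_total = R + C = 20 - j167.3 Ω = 168.5∠-83.2° Ω.
Step 4 — Source phasor: V = 69.1∠178.8° V = -69.08 + j1.447 V.
Step 5 — Current: I = V / Z = -0.05717 - j0.406 A = 0.41∠-98.0° A.
Step 6 — Complex power: S = V·I* = 3.362 - j28.13 VA.
Step 7 — Real power: P = Re(S) = 3.362 W.
Step 8 — Reactive power: Q = Im(S) = -28.13 VAR.
Step 9 — Apparent power: |S| = 28.33 VA.
Step 10 — Power factor: PF = P/|S| = 0.1187 (leading).

(a) P = 3.362 W  (b) Q = -28.13 VAR  (c) S = 28.33 VA  (d) PF = 0.1187 (leading)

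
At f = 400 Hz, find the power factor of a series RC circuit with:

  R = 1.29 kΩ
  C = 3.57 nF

Step 1 — Angular frequency: ω = 2π·f = 2π·400 = 2513 rad/s.
Step 2 — Component impedances:
  R: Z = R = 1290 Ω
  C: Z = 1/(jωC) = -j/(ω·C) = 0 - j1.115e+05 Ω
Step 3 — Series combination: Z_total = R + C = 1290 - j1.115e+05 Ω = 1.115e+05∠-89.3° Ω.
Step 4 — Power factor: PF = cos(φ) = Re(Z)/|Z| = 1290/1.115e+05 = 0.01157.
Step 5 — Type: Im(Z) = -1.115e+05 ⇒ leading (phase φ = -89.3°).

PF = 0.01157 (leading, φ = -89.3°)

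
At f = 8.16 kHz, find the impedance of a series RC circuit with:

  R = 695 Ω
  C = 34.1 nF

Step 1 — Angular frequency: ω = 2π·f = 2π·8160 = 5.127e+04 rad/s.
Step 2 — Component impedances:
  R: Z = R = 695 Ω
  C: Z = 1/(jωC) = -j/(ω·C) = 0 - j572 Ω
Step 3 — Series combination: Z_total = R + C = 695 - j572 Ω = 900.1∠-39.5° Ω.

Z = 695 - j572 Ω = 900.1∠-39.5° Ω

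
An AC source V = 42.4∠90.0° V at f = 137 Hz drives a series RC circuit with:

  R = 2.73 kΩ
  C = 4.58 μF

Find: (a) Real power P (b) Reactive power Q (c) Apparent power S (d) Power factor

Step 1 — Angular frequency: ω = 2π·f = 2π·137 = 860.8 rad/s.
Step 2 — Component impedances:
  R: Z = R = 2730 Ω
  C: Z = 1/(jωC) = -j/(ω·C) = 0 - j253.6 Ω
Step 3 — Series combination: Z_total = R + C = 2730 - j253.6 Ω = 2742∠-5.3° Ω.
Step 4 — Source phasor: V = 42.4∠90.0° V = 0 + j42.4 V.
Step 5 — Current: I = V / Z = -0.001431 + j0.0154 A = 0.01546∠95.3° A.
Step 6 — Complex power: S = V·I* = 0.6529 - j0.06066 VA.
Step 7 — Real power: P = Re(S) = 0.6529 W.
Step 8 — Reactive power: Q = Im(S) = -0.06066 VAR.
Step 9 — Apparent power: |S| = 0.6557 VA.
Step 10 — Power factor: PF = P/|S| = 0.9957 (leading).

(a) P = 0.6529 W  (b) Q = -0.06066 VAR  (c) S = 0.6557 VA  (d) PF = 0.9957 (leading)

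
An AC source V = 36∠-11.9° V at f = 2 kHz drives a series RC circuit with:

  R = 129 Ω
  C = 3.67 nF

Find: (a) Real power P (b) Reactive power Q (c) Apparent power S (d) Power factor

Step 1 — Angular frequency: ω = 2π·f = 2π·2000 = 1.257e+04 rad/s.
Step 2 — Component impedances:
  R: Z = R = 129 Ω
  C: Z = 1/(jωC) = -j/(ω·C) = 0 - j2.168e+04 Ω
Step 3 — Series combination: Z_total = R + C = 129 - j2.168e+04 Ω = 2.168e+04∠-89.7° Ω.
Step 4 — Source phasor: V = 36∠-11.9° V = 35.23 - j7.423 V.
Step 5 — Current: I = V / Z = 0.000352 + j0.001622 A = 0.00166∠77.8° A.
Step 6 — Complex power: S = V·I* = 0.0003556 - j0.05977 VA.
Step 7 — Real power: P = Re(S) = 0.0003556 W.
Step 8 — Reactive power: Q = Im(S) = -0.05977 VAR.
Step 9 — Apparent power: |S| = 0.05977 VA.
Step 10 — Power factor: PF = P/|S| = 0.005949 (leading).

(a) P = 0.0003556 W  (b) Q = -0.05977 VAR  (c) S = 0.05977 VA  (d) PF = 0.005949 (leading)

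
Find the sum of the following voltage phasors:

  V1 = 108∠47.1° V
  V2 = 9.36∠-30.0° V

Step 1 — Convert each phasor to rectangular form:
  V1 = 108·(cos(47.1°) + j·sin(47.1°)) = 73.52 + j79.11 V
  V2 = 9.36·(cos(-30.0°) + j·sin(-30.0°)) = 8.106 - j4.68 V
Step 2 — Sum components: V_total = 81.62 + j74.43 V.
Step 3 — Convert to polar: |V_total| = 110.5 V, ∠V_total = 42.4°.

V_total = 110.5∠42.4° V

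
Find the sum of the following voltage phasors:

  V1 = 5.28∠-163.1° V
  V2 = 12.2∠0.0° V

Step 1 — Convert each phasor to rectangular form:
  V1 = 5.28·(cos(-163.1°) + j·sin(-163.1°)) = -5.052 - j1.535 V
  V2 = 12.2·(cos(0.0°) + j·sin(0.0°)) = 12.2 V
Step 2 — Sum components: V_total = 7.148 - j1.535 V.
Step 3 — Convert to polar: |V_total| = 7.311 V, ∠V_total = -12.1°.

V_total = 7.311∠-12.1° V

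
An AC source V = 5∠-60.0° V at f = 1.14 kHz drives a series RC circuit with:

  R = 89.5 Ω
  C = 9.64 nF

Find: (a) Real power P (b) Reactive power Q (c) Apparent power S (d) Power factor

Step 1 — Angular frequency: ω = 2π·f = 2π·1140 = 7163 rad/s.
Step 2 — Component impedances:
  R: Z = R = 89.5 Ω
  C: Z = 1/(jωC) = -j/(ω·C) = 0 - j1.448e+04 Ω
Step 3 — Series combination: Z_total = R + C = 89.5 - j1.448e+04 Ω = 1.448e+04∠-89.6° Ω.
Step 4 — Source phasor: V = 5∠-60.0° V = 2.5 - j4.33 V.
Step 5 — Current: I = V / Z = 0.0003 + j0.0001708 A = 0.0003452∠29.6° A.
Step 6 — Complex power: S = V·I* = 1.067e-05 - j0.001726 VA.
Step 7 — Real power: P = Re(S) = 1.067e-05 W.
Step 8 — Reactive power: Q = Im(S) = -0.001726 VAR.
Step 9 — Apparent power: |S| = 0.001726 VA.
Step 10 — Power factor: PF = P/|S| = 0.00618 (leading).

(a) P = 1.067e-05 W  (b) Q = -0.001726 VAR  (c) S = 0.001726 VA  (d) PF = 0.00618 (leading)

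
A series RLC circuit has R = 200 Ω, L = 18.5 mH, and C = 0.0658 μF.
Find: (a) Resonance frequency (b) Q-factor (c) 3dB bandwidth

Step 1 — Resonance: ω₀ = 1/√(LC) = 1/√(0.0185·6.58e-08) = 2.866e+04 rad/s.
Step 2 — f₀ = ω₀/(2π) = 4562 Hz.
Step 3 — Series Q: Q = ω₀L/R = 2.866e+04·0.0185/200 = 2.651.
Step 4 — Bandwidth: Δω = ω₀/Q = 1.081e+04 rad/s; BW = Δω/(2π) = 1721 Hz.

(a) f₀ = 4562 Hz  (b) Q = 2.651  (c) BW = 1721 Hz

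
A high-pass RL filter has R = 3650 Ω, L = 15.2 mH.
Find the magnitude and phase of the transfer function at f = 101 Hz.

Step 1 — Angular frequency: ω = 2π·101 = 634.6 rad/s.
Step 2 — Transfer function: H(jω) = jωL/(R + jωL).
Step 3 — Numerator jωL = j·9.646; denominator R + jωL = 3650 + j9.646.
Step 4 — H = 6.984e-06 + j0.002643.
Step 5 — Magnitude: |H| = 0.002643 (-51.6 dB); phase: φ = 89.8°.

|H| = 0.002643 (-51.6 dB), φ = 89.8°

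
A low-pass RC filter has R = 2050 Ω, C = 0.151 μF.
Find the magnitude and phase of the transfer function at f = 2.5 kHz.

Step 1 — Angular frequency: ω = 2π·2500 = 1.571e+04 rad/s.
Step 2 — Transfer function: H(jω) = 1/(1 + jωRC).
Step 3 — Denominator: 1 + jωRC = 1 + j·1.571e+04·2050·1.51e-07 = 1 + j4.862.
Step 4 — H = 0.04058 - j0.1973.
Step 5 — Magnitude: |H| = 0.2014 (-13.9 dB); phase: φ = -78.4°.

|H| = 0.2014 (-13.9 dB), φ = -78.4°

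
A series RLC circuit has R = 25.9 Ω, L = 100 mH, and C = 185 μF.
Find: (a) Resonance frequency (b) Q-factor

Step 1 — Resonance condition Im(Z)=0 gives ω₀ = 1/√(LC).
Step 2 — ω₀ = 1/√(0.1·0.000185) = 232.5 rad/s.
Step 3 — f₀ = ω₀/(2π) = 37 Hz.
Step 4 — Series Q: Q = ω₀L/R = 232.5·0.1/25.9 = 0.8977.

(a) f₀ = 37 Hz  (b) Q = 0.8977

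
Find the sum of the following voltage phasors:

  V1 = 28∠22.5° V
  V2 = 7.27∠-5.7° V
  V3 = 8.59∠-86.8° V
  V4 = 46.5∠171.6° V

Step 1 — Convert each phasor to rectangular form:
  V1 = 28·(cos(22.5°) + j·sin(22.5°)) = 25.87 + j10.72 V
  V2 = 7.27·(cos(-5.7°) + j·sin(-5.7°)) = 7.234 - j0.7221 V
  V3 = 8.59·(cos(-86.8°) + j·sin(-86.8°)) = 0.4795 - j8.577 V
  V4 = 46.5·(cos(171.6°) + j·sin(171.6°)) = -46 + j6.793 V
Step 2 — Sum components: V_total = -12.42 + j8.209 V.
Step 3 — Convert to polar: |V_total| = 14.89 V, ∠V_total = 146.5°.

V_total = 14.89∠146.5° V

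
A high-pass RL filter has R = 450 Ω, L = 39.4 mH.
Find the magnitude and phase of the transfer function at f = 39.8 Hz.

Step 1 — Angular frequency: ω = 2π·39.8 = 250.1 rad/s.
Step 2 — Transfer function: H(jω) = jωL/(R + jωL).
Step 3 — Numerator jωL = j·9.853; denominator R + jωL = 450 + j9.853.
Step 4 — H = 0.0004792 + j0.02188.
Step 5 — Magnitude: |H| = 0.02189 (-33.2 dB); phase: φ = 88.7°.

|H| = 0.02189 (-33.2 dB), φ = 88.7°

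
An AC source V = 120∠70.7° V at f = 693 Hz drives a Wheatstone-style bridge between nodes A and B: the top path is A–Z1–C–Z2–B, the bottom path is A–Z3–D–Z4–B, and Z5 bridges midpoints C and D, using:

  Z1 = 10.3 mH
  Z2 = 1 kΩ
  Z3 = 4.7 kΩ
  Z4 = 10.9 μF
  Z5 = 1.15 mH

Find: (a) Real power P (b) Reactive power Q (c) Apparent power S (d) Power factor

Step 1 — Angular frequency: ω = 2π·f = 2π·693 = 4354 rad/s.
Step 2 — Component impedances:
  Z1: Z = jωL = j·4354·0.0103 = 0 + j44.85 Ω
  Z2: Z = R = 1000 Ω
  Z3: Z = R = 4700 Ω
  Z4: Z = 1/(jωC) = -j/(ω·C) = 0 - j21.07 Ω
  Z5: Z = jωL = j·4354·0.00115 = 0 + j5.007 Ω
Step 3 — Bridge requires nodal analysis (the Z5 bridge couples midpoints C and D, so the two paths cannot be reduced to a simple series/parallel combination). Setting node B to ground and injecting 1 A at node A, the 3-node admittance system at A, C, D solves to V_A = Z_AB = 0.7867 + j28.79 Ω = 28.8∠88.4° Ω.
Step 4 — Source phasor: V = 120∠70.7° V = 39.66 + j113.3 V.
Step 5 — Current: I = V / Z = 3.969 - j1.269 A = 4.167∠-17.7° A.
Step 6 — Complex power: S = V·I* = 13.66 + j499.9 VA.
Step 7 — Real power: P = Re(S) = 13.66 W.
Step 8 — Reactive power: Q = Im(S) = 499.9 VAR.
Step 9 — Apparent power: |S| = 500 VA.
Step 10 — Power factor: PF = P/|S| = 0.02732 (lagging).

(a) P = 13.66 W  (b) Q = 499.9 VAR  (c) S = 500 VA  (d) PF = 0.02732 (lagging)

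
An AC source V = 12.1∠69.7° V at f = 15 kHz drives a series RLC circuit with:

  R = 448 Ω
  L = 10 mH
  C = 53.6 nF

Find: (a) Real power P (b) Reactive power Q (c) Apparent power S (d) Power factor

Step 1 — Angular frequency: ω = 2π·f = 2π·1.5e+04 = 9.425e+04 rad/s.
Step 2 — Component impedances:
  R: Z = R = 448 Ω
  L: Z = jωL = j·9.425e+04·0.01 = 0 + j942.5 Ω
  C: Z = 1/(jωC) = -j/(ω·C) = 0 - j198 Ω
Step 3 — Series combination: Z_total = R + L + C = 448 + j744.5 Ω = 868.9∠59.0° Ω.
Step 4 — Source phasor: V = 12.1∠69.7° V = 4.198 + j11.35 V.
Step 5 — Current: I = V / Z = 0.01368 + j0.002594 A = 0.01393∠10.7° A.
Step 6 — Complex power: S = V·I* = 0.08687 + j0.1444 VA.
Step 7 — Real power: P = Re(S) = 0.08687 W.
Step 8 — Reactive power: Q = Im(S) = 0.1444 VAR.
Step 9 — Apparent power: |S| = 0.1685 VA.
Step 10 — Power factor: PF = P/|S| = 0.5156 (lagging).

(a) P = 0.08687 W  (b) Q = 0.1444 VAR  (c) S = 0.1685 VA  (d) PF = 0.5156 (lagging)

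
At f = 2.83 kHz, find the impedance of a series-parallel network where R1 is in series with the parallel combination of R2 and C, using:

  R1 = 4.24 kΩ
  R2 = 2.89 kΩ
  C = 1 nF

Step 1 — Angular frequency: ω = 2π·f = 2π·2830 = 1.778e+04 rad/s.
Step 2 — Component impedances:
  R1: Z = R = 4240 Ω
  R2: Z = R = 2890 Ω
  C: Z = 1/(jωC) = -j/(ω·C) = 0 - j5.624e+04 Ω
Step 3 — Parallel branch: R2 || C = 1/(1/R2 + 1/C) = 2882 - j148.1 Ω.
Step 4 — Series with R1: Z_total = R1 + (R2 || C) = 7122 - j148.1 Ω = 7124∠-1.2° Ω.

Z = 7122 - j148.1 Ω = 7124∠-1.2° Ω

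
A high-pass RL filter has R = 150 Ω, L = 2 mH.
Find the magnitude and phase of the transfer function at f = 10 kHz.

Step 1 — Angular frequency: ω = 2π·1e+04 = 6.283e+04 rad/s.
Step 2 — Transfer function: H(jω) = jωL/(R + jωL).
Step 3 — Numerator jωL = j·125.7; denominator R + jωL = 150 + j125.7.
Step 4 — H = 0.4124 + j0.4923.
Step 5 — Magnitude: |H| = 0.6422 (-3.8 dB); phase: φ = 50.0°.

|H| = 0.6422 (-3.8 dB), φ = 50.0°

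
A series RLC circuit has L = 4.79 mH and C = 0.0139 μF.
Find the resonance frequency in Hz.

Step 1 — Resonance condition Im(Z)=0 gives ω₀ = 1/√(LC).
Step 2 — ω₀ = 1/√(0.00479·1.39e-08) = 1.226e+05 rad/s.
Step 3 — f₀ = ω₀/(2π) = 1.95e+04 Hz.

f₀ = 1.95e+04 Hz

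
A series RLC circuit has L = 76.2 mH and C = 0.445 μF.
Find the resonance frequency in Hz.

Step 1 — Resonance condition Im(Z)=0 gives ω₀ = 1/√(LC).
Step 2 — ω₀ = 1/√(0.0762·4.45e-07) = 5431 rad/s.
Step 3 — f₀ = ω₀/(2π) = 864.3 Hz.

f₀ = 864.3 Hz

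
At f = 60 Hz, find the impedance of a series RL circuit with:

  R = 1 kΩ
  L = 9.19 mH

Step 1 — Angular frequency: ω = 2π·f = 2π·60 = 377 rad/s.
Step 2 — Component impedances:
  R: Z = R = 1000 Ω
  L: Z = jωL = j·377·0.00919 = 0 + j3.465 Ω
Step 3 — Series combination: Z_total = R + L = 1000 + j3.465 Ω = 1000∠0.2° Ω.

Z = 1000 + j3.465 Ω = 1000∠0.2° Ω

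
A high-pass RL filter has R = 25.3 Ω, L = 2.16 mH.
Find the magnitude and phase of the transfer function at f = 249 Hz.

Step 1 — Angular frequency: ω = 2π·249 = 1565 rad/s.
Step 2 — Transfer function: H(jω) = jωL/(R + jωL).
Step 3 — Numerator jωL = j·3.379; denominator R + jωL = 25.3 + j3.379.
Step 4 — H = 0.01753 + j0.1312.
Step 5 — Magnitude: |H| = 0.1324 (-17.6 dB); phase: φ = 82.4°.

|H| = 0.1324 (-17.6 dB), φ = 82.4°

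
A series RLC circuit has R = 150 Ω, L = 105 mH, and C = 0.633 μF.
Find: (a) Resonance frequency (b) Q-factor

Step 1 — Resonance condition Im(Z)=0 gives ω₀ = 1/√(LC).
Step 2 — ω₀ = 1/√(0.105·6.33e-07) = 3879 rad/s.
Step 3 — f₀ = ω₀/(2π) = 617.3 Hz.
Step 4 — Series Q: Q = ω₀L/R = 3879·0.105/150 = 2.715.

(a) f₀ = 617.3 Hz  (b) Q = 2.715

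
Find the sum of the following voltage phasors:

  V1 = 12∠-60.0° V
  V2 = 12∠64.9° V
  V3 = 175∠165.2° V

Step 1 — Convert each phasor to rectangular form:
  V1 = 12·(cos(-60.0°) + j·sin(-60.0°)) = 6 - j10.39 V
  V2 = 12·(cos(64.9°) + j·sin(64.9°)) = 5.09 + j10.87 V
  V3 = 175·(cos(165.2°) + j·sin(165.2°)) = -169.2 + j44.7 V
Step 2 — Sum components: V_total = -158.1 + j45.18 V.
Step 3 — Convert to polar: |V_total| = 164.4 V, ∠V_total = 164.1°.

V_total = 164.4∠164.1° V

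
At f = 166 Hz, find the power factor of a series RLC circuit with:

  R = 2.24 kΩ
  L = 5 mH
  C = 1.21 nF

Step 1 — Angular frequency: ω = 2π·f = 2π·166 = 1043 rad/s.
Step 2 — Component impedances:
  R: Z = R = 2240 Ω
  L: Z = jωL = j·1043·0.005 = 0 + j5.215 Ω
  C: Z = 1/(jωC) = -j/(ω·C) = 0 - j7.924e+05 Ω
Step 3 — Series combination: Z_total = R + L + C = 2240 - j7.924e+05 Ω = 7.924e+05∠-89.8° Ω.
Step 4 — Power factor: PF = cos(φ) = Re(Z)/|Z| = 2240/7.924e+05 = 0.002827.
Step 5 — Type: Im(Z) = -7.924e+05 ⇒ leading (phase φ = -89.8°).

PF = 0.002827 (leading, φ = -89.8°)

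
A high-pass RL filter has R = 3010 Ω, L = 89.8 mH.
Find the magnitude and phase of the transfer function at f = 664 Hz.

Step 1 — Angular frequency: ω = 2π·664 = 4172 rad/s.
Step 2 — Transfer function: H(jω) = jωL/(R + jωL).
Step 3 — Numerator jωL = j·374.6; denominator R + jωL = 3010 + j374.6.
Step 4 — H = 0.01526 + j0.1226.
Step 5 — Magnitude: |H| = 0.1235 (-18.2 dB); phase: φ = 82.9°.

|H| = 0.1235 (-18.2 dB), φ = 82.9°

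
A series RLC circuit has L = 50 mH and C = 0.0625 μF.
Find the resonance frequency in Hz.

Step 1 — Resonance condition Im(Z)=0 gives ω₀ = 1/√(LC).
Step 2 — ω₀ = 1/√(0.05·6.25e-08) = 1.789e+04 rad/s.
Step 3 — f₀ = ω₀/(2π) = 2847 Hz.

f₀ = 2847 Hz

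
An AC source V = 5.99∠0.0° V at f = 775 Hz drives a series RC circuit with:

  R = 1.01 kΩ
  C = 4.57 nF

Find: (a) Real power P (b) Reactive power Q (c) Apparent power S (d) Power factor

Step 1 — Angular frequency: ω = 2π·f = 2π·775 = 4869 rad/s.
Step 2 — Component impedances:
  R: Z = R = 1010 Ω
  C: Z = 1/(jωC) = -j/(ω·C) = 0 - j4.494e+04 Ω
Step 3 — Series combination: Z_total = R + C = 1010 - j4.494e+04 Ω = 4.495e+04∠-88.7° Ω.
Step 4 — Source phasor: V = 5.99∠0.0° V = 5.99 V.
Step 5 — Current: I = V / Z = 2.995e-06 + j0.0001332 A = 0.0001333∠88.7° A.
Step 6 — Complex power: S = V·I* = 1.794e-05 - j0.0007981 VA.
Step 7 — Real power: P = Re(S) = 1.794e-05 W.
Step 8 — Reactive power: Q = Im(S) = -0.0007981 VAR.
Step 9 — Apparent power: |S| = 0.0007983 VA.
Step 10 — Power factor: PF = P/|S| = 0.02247 (leading).

(a) P = 1.794e-05 W  (b) Q = -0.0007981 VAR  (c) S = 0.0007983 VA  (d) PF = 0.02247 (leading)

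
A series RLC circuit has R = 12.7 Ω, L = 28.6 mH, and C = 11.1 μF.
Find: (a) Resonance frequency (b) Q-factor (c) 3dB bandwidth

Step 1 — Resonance condition Im(Z)=0 gives ω₀ = 1/√(LC).
Step 2 — ω₀ = 1/√(0.0286·1.11e-05) = 1775 rad/s.
Step 3 — f₀ = ω₀/(2π) = 282.5 Hz.
Step 4 — Series Q: Q = ω₀L/R = 1775·0.0286/12.7 = 3.997.
Step 5 — 3dB bandwidth: Δω = ω₀/Q = 444.1 rad/s; BW = Δω/(2π) = 70.67 Hz.

(a) f₀ = 282.5 Hz  (b) Q = 3.997  (c) BW = 70.67 Hz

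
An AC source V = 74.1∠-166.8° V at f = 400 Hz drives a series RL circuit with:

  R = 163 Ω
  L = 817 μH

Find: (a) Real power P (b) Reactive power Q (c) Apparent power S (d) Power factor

Step 1 — Angular frequency: ω = 2π·f = 2π·400 = 2513 rad/s.
Step 2 — Component impedances:
  R: Z = R = 163 Ω
  L: Z = jωL = j·2513·0.000817 = 0 + j2.053 Ω
Step 3 — Series combination: Z_total = R + L = 163 + j2.053 Ω = 163∠0.7° Ω.
Step 4 — Source phasor: V = 74.1∠-166.8° V = -72.14 - j16.92 V.
Step 5 — Current: I = V / Z = -0.4438 - j0.09822 A = 0.4546∠-167.5° A.
Step 6 — Complex power: S = V·I* = 33.68 + j0.4243 VA.
Step 7 — Real power: P = Re(S) = 33.68 W.
Step 8 — Reactive power: Q = Im(S) = 0.4243 VAR.
Step 9 — Apparent power: |S| = 33.68 VA.
Step 10 — Power factor: PF = P/|S| = 0.9999 (lagging).

(a) P = 33.68 W  (b) Q = 0.4243 VAR  (c) S = 33.68 VA  (d) PF = 0.9999 (lagging)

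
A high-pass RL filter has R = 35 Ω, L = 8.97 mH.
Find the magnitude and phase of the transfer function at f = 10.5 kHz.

Step 1 — Angular frequency: ω = 2π·1.05e+04 = 6.597e+04 rad/s.
Step 2 — Transfer function: H(jω) = jωL/(R + jωL).
Step 3 — Numerator jωL = j·591.8; denominator R + jωL = 35 + j591.8.
Step 4 — H = 0.9965 + j0.05894.
Step 5 — Magnitude: |H| = 0.9983 (-0.0 dB); phase: φ = 3.4°.

|H| = 0.9983 (-0.0 dB), φ = 3.4°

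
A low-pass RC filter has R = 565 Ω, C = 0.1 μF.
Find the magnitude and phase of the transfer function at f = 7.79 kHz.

Step 1 — Angular frequency: ω = 2π·7790 = 4.895e+04 rad/s.
Step 2 — Transfer function: H(jω) = 1/(1 + jωRC).
Step 3 — Denominator: 1 + jωRC = 1 + j·4.895e+04·565·1e-07 = 1 + j2.765.
Step 4 — H = 0.1156 - j0.3198.
Step 5 — Magnitude: |H| = 0.3401 (-9.4 dB); phase: φ = -70.1°.

|H| = 0.3401 (-9.4 dB), φ = -70.1°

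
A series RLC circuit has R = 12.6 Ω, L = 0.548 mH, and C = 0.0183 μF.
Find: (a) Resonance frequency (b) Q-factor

Step 1 — Resonance condition Im(Z)=0 gives ω₀ = 1/√(LC).
Step 2 — ω₀ = 1/√(0.000548·1.83e-08) = 3.158e+05 rad/s.
Step 3 — f₀ = ω₀/(2π) = 5.026e+04 Hz.
Step 4 — Series Q: Q = ω₀L/R = 3.158e+05·0.000548/12.6 = 13.73.

(a) f₀ = 5.026e+04 Hz  (b) Q = 13.73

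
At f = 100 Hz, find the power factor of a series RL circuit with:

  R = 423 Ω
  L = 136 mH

Step 1 — Angular frequency: ω = 2π·f = 2π·100 = 628.3 rad/s.
Step 2 — Component impedances:
  R: Z = R = 423 Ω
  L: Z = jωL = j·628.3·0.136 = 0 + j85.45 Ω
Step 3 — Series combination: Z_total = R + L = 423 + j85.45 Ω = 431.5∠11.4° Ω.
Step 4 — Power factor: PF = cos(φ) = Re(Z)/|Z| = 423/431.54 = 0.9802.
Step 5 — Type: Im(Z) = 85.45 ⇒ lagging (phase φ = 11.4°).

PF = 0.9802 (lagging, φ = 11.4°)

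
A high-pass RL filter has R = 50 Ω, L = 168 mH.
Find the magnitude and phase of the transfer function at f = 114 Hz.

Step 1 — Angular frequency: ω = 2π·114 = 716.3 rad/s.
Step 2 — Transfer function: H(jω) = jωL/(R + jωL).
Step 3 — Numerator jωL = j·120.3; denominator R + jωL = 50 + j120.3.
Step 4 — H = 0.8528 + j0.3543.
Step 5 — Magnitude: |H| = 0.9235 (-0.7 dB); phase: φ = 22.6°.

|H| = 0.9235 (-0.7 dB), φ = 22.6°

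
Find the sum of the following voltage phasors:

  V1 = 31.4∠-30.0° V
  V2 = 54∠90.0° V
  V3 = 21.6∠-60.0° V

Step 1 — Convert each phasor to rectangular form:
  V1 = 31.4·(cos(-30.0°) + j·sin(-30.0°)) = 27.19 - j15.7 V
  V2 = 54·(cos(90.0°) + j·sin(90.0°)) = 0 + j54 V
  V3 = 21.6·(cos(-60.0°) + j·sin(-60.0°)) = 10.8 - j18.71 V
Step 2 — Sum components: V_total = 37.99 + j19.59 V.
Step 3 — Convert to polar: |V_total| = 42.75 V, ∠V_total = 27.3°.

V_total = 42.75∠27.3° V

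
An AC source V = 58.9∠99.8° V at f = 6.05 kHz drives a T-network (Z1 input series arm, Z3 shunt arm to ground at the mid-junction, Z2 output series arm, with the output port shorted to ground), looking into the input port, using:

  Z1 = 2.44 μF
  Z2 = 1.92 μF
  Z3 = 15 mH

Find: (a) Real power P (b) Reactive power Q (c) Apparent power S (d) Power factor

Step 1 — Angular frequency: ω = 2π·f = 2π·6050 = 3.801e+04 rad/s.
Step 2 — Component impedances:
  Z1: Z = 1/(jωC) = -j/(ω·C) = 0 - j10.78 Ω
  Z2: Z = 1/(jωC) = -j/(ω·C) = 0 - j13.7 Ω
  Z3: Z = jωL = j·3.801e+04·0.015 = 0 + j570.2 Ω
Step 3 — With the output port shorted to ground, the output series arm Z2 runs from the junction to ground; the shunt arm Z3 also runs from the junction to ground. They appear in parallel: Z3 || Z2 = 0 - j14.04 Ω.
Step 4 — Series with input arm Z1: Z_in = Z1 + (Z3 || Z2) = 0 - j24.82 Ω = 24.82∠-90.0° Ω.
Step 5 — Source phasor: V = 58.9∠99.8° V = -10.03 + j58.04 V.
Step 6 — Current: I = V / Z = -2.338 - j0.4039 A = 2.373∠-170.2° A.
Step 7 — Complex power: S = V·I* = 0 - j139.8 VA.
Step 8 — Real power: P = Re(S) = 0 W.
Step 9 — Reactive power: Q = Im(S) = -139.8 VAR.
Step 10 — Apparent power: |S| = 139.8 VA.
Step 11 — Power factor: PF = P/|S| = 0 (leading).

(a) P = 0 W  (b) Q = -139.8 VAR  (c) S = 139.8 VA  (d) PF = 0 (leading)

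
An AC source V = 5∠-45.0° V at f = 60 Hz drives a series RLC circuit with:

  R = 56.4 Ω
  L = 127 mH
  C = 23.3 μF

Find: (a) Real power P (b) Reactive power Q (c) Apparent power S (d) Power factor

Step 1 — Angular frequency: ω = 2π·f = 2π·60 = 377 rad/s.
Step 2 — Component impedances:
  R: Z = R = 56.4 Ω
  L: Z = jωL = j·377·0.127 = 0 + j47.88 Ω
  C: Z = 1/(jωC) = -j/(ω·C) = 0 - j113.8 Ω
Step 3 — Series combination: Z_total = R + L + C = 56.4 - j65.97 Ω = 86.79∠-49.5° Ω.
Step 4 — Source phasor: V = 5∠-45.0° V = 3.536 - j3.536 V.
Step 5 — Current: I = V / Z = 0.05743 + j0.00449 A = 0.05761∠4.5° A.
Step 6 — Complex power: S = V·I* = 0.1872 - j0.2189 VA.
Step 7 — Real power: P = Re(S) = 0.1872 W.
Step 8 — Reactive power: Q = Im(S) = -0.2189 VAR.
Step 9 — Apparent power: |S| = 0.2881 VA.
Step 10 — Power factor: PF = P/|S| = 0.6498 (leading).

(a) P = 0.1872 W  (b) Q = -0.2189 VAR  (c) S = 0.2881 VA  (d) PF = 0.6498 (leading)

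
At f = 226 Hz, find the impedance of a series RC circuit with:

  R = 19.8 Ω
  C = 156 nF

Step 1 — Angular frequency: ω = 2π·f = 2π·226 = 1420 rad/s.
Step 2 — Component impedances:
  R: Z = R = 19.8 Ω
  C: Z = 1/(jωC) = -j/(ω·C) = 0 - j4514 Ω
Step 3 — Series combination: Z_total = R + C = 19.8 - j4514 Ω = 4514∠-89.7° Ω.

Z = 19.8 - j4514 Ω = 4514∠-89.7° Ω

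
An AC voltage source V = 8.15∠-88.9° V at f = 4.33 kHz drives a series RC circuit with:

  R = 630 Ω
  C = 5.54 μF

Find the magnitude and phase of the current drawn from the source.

Step 1 — Angular frequency: ω = 2π·f = 2π·4330 = 2.721e+04 rad/s.
Step 2 — Component impedances:
  R: Z = R = 630 Ω
  C: Z = 1/(jωC) = -j/(ω·C) = 0 - j6.635 Ω
Step 3 — Series combination: Z_total = R + C = 630 - j6.635 Ω = 630∠-0.6° Ω.
Step 4 — Source phasor: V = 8.15∠-88.9° V = 0.1565 - j8.148 V.
Step 5 — Ohm's law: I = V / Z_total = (0.1565 - j8.148) / (630 - j6.635) = 0.0003845 - j0.01293 A.
Step 6 — Convert to polar: |I| = 0.01294 A, ∠I = -88.3°.

I = 0.01294∠-88.3° A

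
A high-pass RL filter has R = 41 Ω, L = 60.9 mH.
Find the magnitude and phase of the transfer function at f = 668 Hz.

Step 1 — Angular frequency: ω = 2π·668 = 4197 rad/s.
Step 2 — Transfer function: H(jω) = jωL/(R + jωL).
Step 3 — Numerator jωL = j·255.6; denominator R + jωL = 41 + j255.6.
Step 4 — H = 0.9749 + j0.1564.
Step 5 — Magnitude: |H| = 0.9874 (-0.1 dB); phase: φ = 9.1°.

|H| = 0.9874 (-0.1 dB), φ = 9.1°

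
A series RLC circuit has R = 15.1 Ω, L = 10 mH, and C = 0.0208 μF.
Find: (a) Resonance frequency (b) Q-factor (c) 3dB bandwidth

Step 1 — Resonance condition Im(Z)=0 gives ω₀ = 1/√(LC).
Step 2 — ω₀ = 1/√(0.01·2.08e-08) = 6.934e+04 rad/s.
Step 3 — f₀ = ω₀/(2π) = 1.104e+04 Hz.
Step 4 — Series Q: Q = ω₀L/R = 6.934e+04·0.01/15.1 = 45.92.
Step 5 — 3dB bandwidth: Δω = ω₀/Q = 1510 rad/s; BW = Δω/(2π) = 240.3 Hz.

(a) f₀ = 1.104e+04 Hz  (b) Q = 45.92  (c) BW = 240.3 Hz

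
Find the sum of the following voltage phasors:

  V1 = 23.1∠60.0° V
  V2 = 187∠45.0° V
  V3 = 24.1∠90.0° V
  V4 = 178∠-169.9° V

Step 1 — Convert each phasor to rectangular form:
  V1 = 23.1·(cos(60.0°) + j·sin(60.0°)) = 11.55 + j20.01 V
  V2 = 187·(cos(45.0°) + j·sin(45.0°)) = 132.2 + j132.2 V
  V3 = 24.1·(cos(90.0°) + j·sin(90.0°)) = 0 + j24.1 V
  V4 = 178·(cos(-169.9°) + j·sin(-169.9°)) = -175.2 - j31.22 V
Step 2 — Sum components: V_total = -31.46 + j145.1 V.
Step 3 — Convert to polar: |V_total| = 148.5 V, ∠V_total = 102.2°.

V_total = 148.5∠102.2° V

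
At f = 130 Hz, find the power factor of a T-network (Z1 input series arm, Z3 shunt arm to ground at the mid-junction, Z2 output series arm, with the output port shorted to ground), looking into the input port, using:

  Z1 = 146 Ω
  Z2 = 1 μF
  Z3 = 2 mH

Step 1 — Angular frequency: ω = 2π·f = 2π·130 = 816.8 rad/s.
Step 2 — Component impedances:
  Z1: Z = R = 146 Ω
  Z2: Z = 1/(jωC) = -j/(ω·C) = 0 - j1224 Ω
  Z3: Z = jωL = j·816.8·0.002 = 0 + j1.634 Ω
Step 3 — With the output port shorted to ground, the output series arm Z2 runs from the junction to ground; the shunt arm Z3 also runs from the junction to ground. They appear in parallel: Z3 || Z2 = 0 + j1.636 Ω.
Step 4 — Series with input arm Z1: Z_in = Z1 + (Z3 || Z2) = 146 + j1.636 Ω = 146∠0.6° Ω.
Step 5 — Power factor: PF = cos(φ) = Re(Z)/|Z| = 146/146.01 = 0.9999.
Step 6 — Type: Im(Z) = 1.636 ⇒ lagging (phase φ = 0.6°).

PF = 0.9999 (lagging, φ = 0.6°)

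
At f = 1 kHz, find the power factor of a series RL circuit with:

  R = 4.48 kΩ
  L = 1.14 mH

Step 1 — Angular frequency: ω = 2π·f = 2π·1000 = 6283 rad/s.
Step 2 — Component impedances:
  R: Z = R = 4480 Ω
  L: Z = jωL = j·6283·0.00114 = 0 + j7.163 Ω
Step 3 — Series combination: Z_total = R + L = 4480 + j7.163 Ω = 4480∠0.1° Ω.
Step 4 — Power factor: PF = cos(φ) = Re(Z)/|Z| = 4480/4480 = 1.
Step 5 — Type: Im(Z) = 7.163 ⇒ lagging (phase φ = 0.1°).

PF = 1 (lagging, φ = 0.1°)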